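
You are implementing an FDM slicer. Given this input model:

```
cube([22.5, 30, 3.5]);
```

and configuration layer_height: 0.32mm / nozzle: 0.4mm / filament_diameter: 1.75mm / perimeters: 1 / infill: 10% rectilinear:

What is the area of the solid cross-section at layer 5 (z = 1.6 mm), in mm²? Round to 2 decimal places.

675.00 mm²

At z = 1.6 mm: the cube is present — its section is the full 22.5×30 rectangle (area 675.00 mm²). Overall, the cross-section is a single solid region. Net area = 675.00 mm².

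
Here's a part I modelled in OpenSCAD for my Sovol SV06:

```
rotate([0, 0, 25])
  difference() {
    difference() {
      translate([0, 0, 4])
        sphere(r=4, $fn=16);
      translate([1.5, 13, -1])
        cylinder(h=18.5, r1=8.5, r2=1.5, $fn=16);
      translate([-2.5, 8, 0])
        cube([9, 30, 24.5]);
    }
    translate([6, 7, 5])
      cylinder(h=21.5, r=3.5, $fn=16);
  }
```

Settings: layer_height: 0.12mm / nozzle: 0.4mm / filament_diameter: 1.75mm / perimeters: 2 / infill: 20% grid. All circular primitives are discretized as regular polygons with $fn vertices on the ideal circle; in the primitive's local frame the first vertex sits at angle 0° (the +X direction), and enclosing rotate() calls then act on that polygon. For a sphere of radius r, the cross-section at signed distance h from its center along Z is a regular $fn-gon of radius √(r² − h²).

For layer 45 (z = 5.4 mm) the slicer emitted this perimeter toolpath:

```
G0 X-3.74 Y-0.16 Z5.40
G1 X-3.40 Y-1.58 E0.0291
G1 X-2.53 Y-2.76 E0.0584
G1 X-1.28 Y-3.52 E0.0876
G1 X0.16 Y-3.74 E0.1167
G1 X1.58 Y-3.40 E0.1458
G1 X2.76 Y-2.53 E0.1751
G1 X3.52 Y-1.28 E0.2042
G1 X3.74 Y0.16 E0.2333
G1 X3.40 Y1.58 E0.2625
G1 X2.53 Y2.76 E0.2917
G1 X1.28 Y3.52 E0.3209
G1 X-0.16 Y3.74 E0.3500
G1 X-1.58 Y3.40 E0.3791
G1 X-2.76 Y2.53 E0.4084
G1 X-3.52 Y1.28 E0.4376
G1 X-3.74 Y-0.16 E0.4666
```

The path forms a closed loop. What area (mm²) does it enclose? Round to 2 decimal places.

42.95 mm²

Apply the shoelace formula to the sequence of (X, Y) vertices; enclosed area = 42.95 mm².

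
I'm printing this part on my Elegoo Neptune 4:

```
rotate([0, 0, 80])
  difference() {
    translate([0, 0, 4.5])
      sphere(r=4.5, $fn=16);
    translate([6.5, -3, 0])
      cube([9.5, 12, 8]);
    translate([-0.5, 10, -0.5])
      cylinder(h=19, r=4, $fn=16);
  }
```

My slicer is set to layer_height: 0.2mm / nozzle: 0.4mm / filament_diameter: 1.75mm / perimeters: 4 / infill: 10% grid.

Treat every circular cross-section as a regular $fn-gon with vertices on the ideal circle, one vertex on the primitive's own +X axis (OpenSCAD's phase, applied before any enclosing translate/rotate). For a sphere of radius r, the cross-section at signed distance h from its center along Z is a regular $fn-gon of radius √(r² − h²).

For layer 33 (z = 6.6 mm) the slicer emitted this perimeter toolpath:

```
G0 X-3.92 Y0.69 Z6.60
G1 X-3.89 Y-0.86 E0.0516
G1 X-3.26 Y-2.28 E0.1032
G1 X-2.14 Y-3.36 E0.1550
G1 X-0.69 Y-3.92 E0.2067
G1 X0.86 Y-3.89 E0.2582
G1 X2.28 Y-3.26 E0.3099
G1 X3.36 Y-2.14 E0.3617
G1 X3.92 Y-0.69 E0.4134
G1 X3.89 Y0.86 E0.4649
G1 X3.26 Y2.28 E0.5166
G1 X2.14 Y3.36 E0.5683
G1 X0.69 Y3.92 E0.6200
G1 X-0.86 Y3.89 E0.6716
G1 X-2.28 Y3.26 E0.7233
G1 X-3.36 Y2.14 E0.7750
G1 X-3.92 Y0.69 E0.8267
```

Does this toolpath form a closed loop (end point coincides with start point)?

yes

Start point (G0): (-3.92, 0.69). End point (last G1): the path returns to the start — closed.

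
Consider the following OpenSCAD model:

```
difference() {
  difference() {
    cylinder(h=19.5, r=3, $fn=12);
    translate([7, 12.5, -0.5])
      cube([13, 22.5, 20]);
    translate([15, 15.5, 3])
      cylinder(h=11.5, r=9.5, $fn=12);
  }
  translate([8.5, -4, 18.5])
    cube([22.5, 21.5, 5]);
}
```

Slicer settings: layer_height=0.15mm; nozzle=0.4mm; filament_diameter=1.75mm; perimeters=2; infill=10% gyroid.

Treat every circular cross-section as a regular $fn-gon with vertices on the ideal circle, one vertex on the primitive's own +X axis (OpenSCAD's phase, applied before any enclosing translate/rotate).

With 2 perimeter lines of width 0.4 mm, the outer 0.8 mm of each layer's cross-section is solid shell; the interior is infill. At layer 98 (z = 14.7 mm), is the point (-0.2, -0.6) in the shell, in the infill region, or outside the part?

infill

At z = 14.7 mm: the r=3 cylinder contributes a regular 12-gon of circumradius 3; the cube at (7, 12.5) is present — its section is the full 13×22.5 rectangle; the cylinder at (15, 15.5) is absent (z outside [3, 14.5]); Subtracting the remaining from the first: starting from the r=3 cylinder, the 13×22.5 cube at (7, 12.5) misses the remaining region (no effect) — 1 connected region; the cube at (8.5, -4) is absent (z outside [18.5, 23.5]); After the difference (first − rest): none of the subtracted shapes is present at this height, so that combined region is unchanged — 1 connected region. Overall, the cross-section is a single solid region. The nearest boundary edge runs (-0.00, -3.00)→(-1.50, -2.60); distance from the point to it = 2.27 mm. The point is inside the cross-section and 2.27 mm from the nearest boundary — more than the 0.8 mm shell width (2 × 0.4), so it's in the infill interior.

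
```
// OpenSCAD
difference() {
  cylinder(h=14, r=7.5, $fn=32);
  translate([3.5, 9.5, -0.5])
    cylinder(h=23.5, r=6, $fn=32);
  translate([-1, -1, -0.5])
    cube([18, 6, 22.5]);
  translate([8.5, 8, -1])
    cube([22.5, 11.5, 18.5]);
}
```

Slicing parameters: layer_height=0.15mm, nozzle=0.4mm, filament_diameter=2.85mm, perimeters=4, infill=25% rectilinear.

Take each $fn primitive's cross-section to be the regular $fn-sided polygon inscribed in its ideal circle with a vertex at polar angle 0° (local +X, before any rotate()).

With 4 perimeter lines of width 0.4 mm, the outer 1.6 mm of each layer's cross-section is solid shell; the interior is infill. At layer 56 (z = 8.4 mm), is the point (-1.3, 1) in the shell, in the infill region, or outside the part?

shell

At z = 8.4 mm: the r=7.5 cylinder contributes a regular 32-gon of circumradius 7.5; the cylinder at (3.5, 9.5): section is a regular 32-gon, circumradius r=6; the 18×6 cube at (-1, -1) contributes its full rectangle; the cube at (8.5, 8) is present — its section is the full 22.5×11.5 rectangle; After the difference (first − rest): starting from the r=7.5 cylinder, the r=6 cylinder at (3.5, 9.5) partially overlaps it — only the 20.07 mm² overlap (of its 112.37 mm²) is removed, clipping the outline; the 18×6 cube at (-1, -1) partially overlaps it — only the 40.64 mm² overlap (of its 108.00 mm²) is removed, clipping the outline; the 22.5×11.5 cube at (8.5, 8) misses the remaining region (no effect) — 1 connected region. Overall, the cross-section is a single solid region. The nearest boundary edge runs (-1.00, 5.00)→(-1.00, -1.00); distance from the point to it = 0.30 mm. The point is inside the cross-section, 0.30 mm from the nearest boundary — within the 1.6 mm shell band (4 × 0.4).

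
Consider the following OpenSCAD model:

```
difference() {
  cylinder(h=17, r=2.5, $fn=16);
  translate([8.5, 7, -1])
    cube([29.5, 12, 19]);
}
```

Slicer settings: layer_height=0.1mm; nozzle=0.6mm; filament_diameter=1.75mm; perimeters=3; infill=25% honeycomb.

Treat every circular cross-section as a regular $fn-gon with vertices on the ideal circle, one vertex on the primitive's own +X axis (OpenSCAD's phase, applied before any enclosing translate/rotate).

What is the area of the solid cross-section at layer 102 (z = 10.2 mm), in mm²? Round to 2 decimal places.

19.13 mm²

At z = 10.2 mm: the r=2.5 cylinder contributes a regular 16-gon of circumradius 2.5 (area = (16/2)·2.500²·sin(360°/16) = 19.13 mm²); the cube at (8.5, 7) (footprint 29.5×12) is included at this height (area 354.00 mm²); Taking the first minus the rest: starting from the r=2.5 cylinder (19.13 mm²), the 29.5×12 cube at (8.5, 7) misses the remaining region (no effect) — area = 19.13 mm². Overall, the cross-section is a single solid region. Net area = 19.13 mm².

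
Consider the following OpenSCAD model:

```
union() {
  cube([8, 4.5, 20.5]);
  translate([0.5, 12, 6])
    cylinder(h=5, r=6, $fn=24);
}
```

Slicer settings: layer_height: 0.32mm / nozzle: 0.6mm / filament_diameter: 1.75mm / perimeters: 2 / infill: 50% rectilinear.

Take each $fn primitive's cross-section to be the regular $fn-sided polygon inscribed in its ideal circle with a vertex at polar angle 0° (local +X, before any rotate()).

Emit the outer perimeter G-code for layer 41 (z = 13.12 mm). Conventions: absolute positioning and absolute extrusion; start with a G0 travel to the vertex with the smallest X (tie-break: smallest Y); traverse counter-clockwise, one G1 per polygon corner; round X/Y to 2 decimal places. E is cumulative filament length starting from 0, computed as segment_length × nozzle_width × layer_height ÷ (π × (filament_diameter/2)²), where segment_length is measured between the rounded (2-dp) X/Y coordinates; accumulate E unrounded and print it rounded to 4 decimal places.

At z = 13.12 mm: the cube is present — its section is the full 8×4.5 rectangle; the cylinder at (0.5, 12) is absent (z outside [6, 11]); Merging all regions: only the 8×4.5 cube is present, so the union is just that shape — 1 connected region. The outline is a single polygon with 4 vertices. Extrusion per mm of travel: 0.6 × 0.32 / (π × 0.875²) = 0.079824. Accumulating E over each segment gives final E = 1.9956.

G0 X0.00 Y0.00 Z13.12
G1 X8.00 Y0.00 E0.6386
G1 X8.00 Y4.50 E0.9978
G1 X0.00 Y4.50 E1.6364
G1 X0.00 Y0.00 E1.9956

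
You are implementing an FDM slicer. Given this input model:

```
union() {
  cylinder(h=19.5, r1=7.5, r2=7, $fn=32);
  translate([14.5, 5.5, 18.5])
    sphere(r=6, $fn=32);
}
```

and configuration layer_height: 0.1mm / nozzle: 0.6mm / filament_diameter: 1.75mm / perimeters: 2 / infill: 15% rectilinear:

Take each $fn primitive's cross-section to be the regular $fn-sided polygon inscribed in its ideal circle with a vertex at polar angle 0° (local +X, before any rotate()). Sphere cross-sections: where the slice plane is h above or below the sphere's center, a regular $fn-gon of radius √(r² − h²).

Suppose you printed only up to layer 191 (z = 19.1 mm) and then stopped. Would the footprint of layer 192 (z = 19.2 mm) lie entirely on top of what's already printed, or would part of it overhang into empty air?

entirely on top

Compare the two slices. At z = 19.1: the cone (r1=7.5→r2=7) has section circumradius 7.010 here — a regular 32-gon (area = (32/2)·7.010²·sin(360°/32) = 153.40 mm²); the r=6 sphere at (14.5, 5.5) slices to a regular 32-gon of circumradius 5.970 (√(r²−h²) with h=0.6 from center) (area = (32/2)·5.970²·sin(360°/32) = 111.25 mm²); Merging all regions: the 2 present regions are separate (no shared area or edge), so areas and boundary lengths simply add and each stays a separate island — area = 264.65 mm². At z = 19.2: the cone contributes a regular 32-gon of circumradius 7.008 (interpolated between r1=7.5 and r2=7 at t=0.985) (area = (32/2)·7.008²·sin(360°/32) = 153.29 mm²); the r=6 sphere at (14.5, 5.5) slices to a regular 32-gon of circumradius 5.959 (√(r²−h²) with h=0.7 from center) (area = (32/2)·5.959²·sin(360°/32) = 110.84 mm²); Taking the union: the 2 present regions are separate (no shared area or edge), so areas and boundary lengths simply add and each stays a separate island — area = 264.13 mm². Checking containment: the cross-section at z = 19.2 is a subset of the cross-section at z = 19.1.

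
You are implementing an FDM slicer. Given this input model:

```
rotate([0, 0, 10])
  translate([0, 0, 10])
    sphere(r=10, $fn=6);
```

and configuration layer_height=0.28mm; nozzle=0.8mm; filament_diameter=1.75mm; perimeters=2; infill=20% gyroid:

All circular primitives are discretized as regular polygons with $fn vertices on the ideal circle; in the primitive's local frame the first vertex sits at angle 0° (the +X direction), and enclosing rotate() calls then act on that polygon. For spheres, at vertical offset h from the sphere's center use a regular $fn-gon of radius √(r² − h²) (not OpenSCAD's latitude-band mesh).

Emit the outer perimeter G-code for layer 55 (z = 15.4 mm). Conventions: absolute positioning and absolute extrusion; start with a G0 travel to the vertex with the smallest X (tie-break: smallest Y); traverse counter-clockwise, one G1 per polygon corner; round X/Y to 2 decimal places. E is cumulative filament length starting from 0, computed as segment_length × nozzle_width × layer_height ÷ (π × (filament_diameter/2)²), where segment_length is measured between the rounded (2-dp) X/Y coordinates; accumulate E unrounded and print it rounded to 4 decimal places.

G0 X-8.29 Y-1.46 Z15.40
G1 X-2.88 Y-7.91 E0.7840
G1 X5.41 Y-6.45 E1.5679
G1 X8.29 Y1.46 E2.3519
G1 X2.88 Y7.91 E3.1359
G1 X-5.41 Y6.45 E3.9198
G1 X-8.29 Y-1.46 E4.7037

At z = 15.4 mm: the r=10 sphere contributes a regular 6-gon of circumradius √(10²−5.4²) = 8.417; (rotated 10° about Z; rotation is an isometry so areas/perimeters/island counts are preserved). The outline is a single polygon with 6 vertices. Extrusion per mm of travel: 0.8 × 0.28 / (π × 0.875²) = 0.093128. Accumulating E over each segment gives final E = 4.7037.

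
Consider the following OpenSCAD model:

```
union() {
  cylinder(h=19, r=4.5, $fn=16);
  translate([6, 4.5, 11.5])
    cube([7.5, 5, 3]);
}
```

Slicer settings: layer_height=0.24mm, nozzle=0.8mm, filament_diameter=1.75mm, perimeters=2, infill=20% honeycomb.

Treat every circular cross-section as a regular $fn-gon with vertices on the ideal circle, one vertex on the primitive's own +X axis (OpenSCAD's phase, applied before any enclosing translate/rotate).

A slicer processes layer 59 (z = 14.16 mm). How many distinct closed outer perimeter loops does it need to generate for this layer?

2

At z = 14.16 mm: the r=4.5 cylinder contributes a regular 16-gon of circumradius 4.5; the cube at (6, 4.5) (footprint 7.5×5) is included at this height; Taking the union: the 2 present regions are separate (no shared area or edge), so areas and boundary lengths simply add and each stays a separate island — 2 connected regions. The result has 2 disconnected regions.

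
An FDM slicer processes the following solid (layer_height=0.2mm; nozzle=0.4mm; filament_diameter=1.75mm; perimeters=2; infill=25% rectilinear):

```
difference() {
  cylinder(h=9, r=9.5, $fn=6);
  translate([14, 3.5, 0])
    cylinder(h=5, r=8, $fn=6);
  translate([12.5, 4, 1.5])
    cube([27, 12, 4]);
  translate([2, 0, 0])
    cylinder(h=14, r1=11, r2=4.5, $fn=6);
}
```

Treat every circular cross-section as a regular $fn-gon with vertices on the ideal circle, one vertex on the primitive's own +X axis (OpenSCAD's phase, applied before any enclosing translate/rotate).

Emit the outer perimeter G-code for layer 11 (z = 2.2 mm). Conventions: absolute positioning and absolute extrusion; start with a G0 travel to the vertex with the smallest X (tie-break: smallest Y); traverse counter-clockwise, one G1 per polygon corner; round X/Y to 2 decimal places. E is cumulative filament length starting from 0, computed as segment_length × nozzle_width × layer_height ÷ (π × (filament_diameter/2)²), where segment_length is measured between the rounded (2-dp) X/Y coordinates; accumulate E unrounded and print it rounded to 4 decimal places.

At z = 2.2 mm: the cylinder: section is a regular 6-gon, circumradius r=9.5; the r=8 cylinder at (14, 3.5) contributes a regular 6-gon of circumradius 8; the cube at (12.5, 4) (footprint 27×12) is included at this height; the cone at (2, 0): at t=0.157 of its height the radius interpolates to r₁+(r₂−r₁)t = 9.979, giving a regular 6-gon of that circumradius; Taking the first minus the rest: starting from the r=9.5 cylinder, the r=8 cylinder at (14, 3.5) partially overlaps it — only the 7.07 mm² overlap (of its 166.28 mm²) is removed, clipping the outline; the 27×12 cube at (12.5, 4) misses the remaining region (no effect); the cone at (2, 0) partially overlaps it — only the 202.37 mm² overlap (of its 258.70 mm²) is removed, clipping the outline — 1 connected region. The outline is a single polygon with 6 vertices. Extrusion per mm of travel: 0.4 × 0.2 / (π × 0.875²) = 0.033260. Accumulating E over each segment gives final E = 1.3653.

G0 X-9.50 Y0.00 Z2.20
G1 X-4.75 Y-8.23 E0.3161
G1 X-3.23 Y-8.23 E0.3666
G1 X-7.98 Y0.00 E0.6827
G1 X-3.23 Y8.23 E0.9987
G1 X-4.75 Y8.23 E1.0493
G1 X-9.50 Y0.00 E1.3653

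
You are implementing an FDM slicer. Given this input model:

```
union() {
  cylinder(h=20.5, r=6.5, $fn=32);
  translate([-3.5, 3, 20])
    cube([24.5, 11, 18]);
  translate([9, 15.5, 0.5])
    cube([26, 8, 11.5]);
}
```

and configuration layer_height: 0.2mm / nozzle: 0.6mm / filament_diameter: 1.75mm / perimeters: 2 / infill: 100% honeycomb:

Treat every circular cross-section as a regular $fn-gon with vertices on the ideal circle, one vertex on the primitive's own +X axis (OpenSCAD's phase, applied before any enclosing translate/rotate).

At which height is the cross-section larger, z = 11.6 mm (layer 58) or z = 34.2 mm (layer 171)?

Layer 58 (z = 11.6): the r=6.5 cylinder gives a regular 32-gon of circumradius 6.5 (constant along its height) (area = (32/2)·6.500²·sin(360°/32) = 131.88 mm²); the cube at (-3.5, 3) is absent (z outside [20, 38]); the cube at (9, 15.5) (footprint 26×8) is included at this height (area 208.00 mm²); Combining (union): the 2 present regions are separate (no shared area or edge), so areas and boundary lengths simply add and each stays a separate island — area = 339.88 mm². So its area = 339.88 mm². Layer 171 (z = 34.2): the cylinder is absent (z outside [0, 20.5]); the cube at (-3.5, 3) is present — its section is the full 24.5×11 rectangle (area 269.50 mm²); the cube at (9, 15.5) is not intersected at this z (z outside [0.5, 12]); Taking the union: only the 24.5×11 cube at (-3.5, 3) is present, so the union is just that shape — area = 269.50 mm². So its area = 269.50 mm². Layer 58 is larger (339.88 vs 269.50 mm²).

layer 58 (z = 11.6 mm)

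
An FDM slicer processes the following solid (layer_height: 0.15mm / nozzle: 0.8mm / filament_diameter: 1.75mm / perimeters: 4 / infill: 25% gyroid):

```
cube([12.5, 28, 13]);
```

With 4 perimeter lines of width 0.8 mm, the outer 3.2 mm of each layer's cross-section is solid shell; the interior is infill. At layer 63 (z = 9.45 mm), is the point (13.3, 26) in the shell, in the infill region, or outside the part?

outside

At z = 9.45 mm: the cube is present — its section is the full 12.5×28 rectangle. Overall, the cross-section is a single solid region. The nearest boundary edge runs (12.50, 0.00)→(12.50, 28.00); distance from the point to it = 0.80 mm. The point is not inside any of the regions above, so it lies outside the cross-section (0.80 mm from the nearest boundary).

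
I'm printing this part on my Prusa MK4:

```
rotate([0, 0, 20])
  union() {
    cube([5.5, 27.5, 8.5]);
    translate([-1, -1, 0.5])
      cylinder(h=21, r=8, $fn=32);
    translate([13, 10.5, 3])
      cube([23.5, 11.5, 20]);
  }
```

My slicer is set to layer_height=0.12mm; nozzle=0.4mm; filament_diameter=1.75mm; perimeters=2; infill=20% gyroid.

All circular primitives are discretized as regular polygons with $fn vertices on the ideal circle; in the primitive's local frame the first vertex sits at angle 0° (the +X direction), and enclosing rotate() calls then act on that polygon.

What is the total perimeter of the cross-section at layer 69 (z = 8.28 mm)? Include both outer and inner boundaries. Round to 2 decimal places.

163.56 mm

At z = 8.28 mm: the 5.5×27.5 cube contributes its full rectangle (perimeter 66.00 mm); the r=8 cylinder at (-1, -1) contributes a regular 32-gon of circumradius 8 (perimeter = 2·32·8.000·sin(180°/32) = 50.18 mm); the cube at (13, 10.5) (footprint 23.5×11.5) is included at this height (perimeter 70.00 mm); Merging all regions: the regions partially overlap (shared area 31.86 mm²), so the edge portions inside another operand are dropped and the merged outline is re-measured after clipping — boundary = 163.56 mm; (rotated 20° about Z; rotation is an isometry so areas/perimeters/island counts are preserved). Overall, the cross-section has 2 separate islands. Total boundary length (outer) = 163.56 mm.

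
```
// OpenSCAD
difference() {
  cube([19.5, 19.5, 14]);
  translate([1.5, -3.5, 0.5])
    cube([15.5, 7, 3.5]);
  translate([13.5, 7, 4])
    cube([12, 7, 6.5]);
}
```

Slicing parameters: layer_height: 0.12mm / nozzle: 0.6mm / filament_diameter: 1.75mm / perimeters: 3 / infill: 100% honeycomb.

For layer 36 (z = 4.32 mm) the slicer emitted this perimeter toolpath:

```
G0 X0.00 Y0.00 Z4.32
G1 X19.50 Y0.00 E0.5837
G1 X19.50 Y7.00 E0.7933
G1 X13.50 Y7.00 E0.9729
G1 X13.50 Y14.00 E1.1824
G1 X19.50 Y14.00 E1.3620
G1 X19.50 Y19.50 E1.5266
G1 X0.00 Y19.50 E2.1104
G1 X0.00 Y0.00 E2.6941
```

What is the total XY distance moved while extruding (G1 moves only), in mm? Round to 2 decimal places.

90.00 mm

Sum the Euclidean lengths of each G1 segment: total = 90.00 mm.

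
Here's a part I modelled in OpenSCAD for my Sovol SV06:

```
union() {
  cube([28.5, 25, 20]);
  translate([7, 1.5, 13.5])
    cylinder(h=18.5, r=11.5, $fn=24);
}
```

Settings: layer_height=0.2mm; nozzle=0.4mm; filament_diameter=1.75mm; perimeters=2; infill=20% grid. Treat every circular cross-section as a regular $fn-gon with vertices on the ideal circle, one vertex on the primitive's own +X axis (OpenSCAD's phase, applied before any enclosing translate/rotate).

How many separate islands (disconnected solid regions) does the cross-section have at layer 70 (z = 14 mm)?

At z = 14 mm: the cube is present — its section is the full 28.5×25 rectangle; the r=11.5 cylinder at (7, 1.5) contributes a regular 24-gon of circumradius 11.5; Combining (union): the regions partially overlap (shared area 205.00 mm²), so overlapping operands fuse into one piece — 1 connected region. Overall, the cross-section is a single solid region. Island count = 1.

1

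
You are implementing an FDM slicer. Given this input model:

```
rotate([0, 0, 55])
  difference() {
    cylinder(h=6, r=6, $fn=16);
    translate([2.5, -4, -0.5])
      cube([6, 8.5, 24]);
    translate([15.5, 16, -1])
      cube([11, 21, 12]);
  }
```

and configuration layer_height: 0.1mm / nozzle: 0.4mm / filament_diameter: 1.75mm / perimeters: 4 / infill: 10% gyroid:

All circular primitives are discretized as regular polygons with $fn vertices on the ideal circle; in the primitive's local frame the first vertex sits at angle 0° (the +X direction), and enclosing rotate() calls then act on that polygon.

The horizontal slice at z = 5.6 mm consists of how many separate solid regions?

1

At z = 5.6 mm: the cylinder: section is a regular 16-gon, circumradius r=6; the cube at (2.5, -4) is present — its section is the full 6×8.5 rectangle; the cube at (15.5, 16) (footprint 11×21) is included at this height; After the difference (first − rest): starting from the r=6 cylinder, the 6×8.5 cube at (2.5, -4) partially overlaps it — only the 24.30 mm² overlap (of its 51.00 mm²) is removed, clipping the outline; the 11×21 cube at (15.5, 16) misses the remaining region (no effect) — 1 connected region; (rotated 55° about Z; rotation is an isometry so areas/perimeters/island counts are preserved). The result has 1 disconnected region.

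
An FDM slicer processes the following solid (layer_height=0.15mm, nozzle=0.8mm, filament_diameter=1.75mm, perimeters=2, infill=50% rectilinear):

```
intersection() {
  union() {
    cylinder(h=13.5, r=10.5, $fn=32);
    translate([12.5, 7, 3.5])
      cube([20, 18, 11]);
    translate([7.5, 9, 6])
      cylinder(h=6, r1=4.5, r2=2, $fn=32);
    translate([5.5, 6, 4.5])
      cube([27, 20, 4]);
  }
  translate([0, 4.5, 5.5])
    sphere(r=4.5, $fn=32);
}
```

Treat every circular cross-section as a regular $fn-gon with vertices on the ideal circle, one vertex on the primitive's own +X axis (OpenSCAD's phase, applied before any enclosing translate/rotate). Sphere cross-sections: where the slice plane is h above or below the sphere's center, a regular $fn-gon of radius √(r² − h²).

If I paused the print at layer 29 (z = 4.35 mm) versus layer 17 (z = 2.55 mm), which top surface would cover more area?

Layer 29 (z = 4.35): the r=10.5 cylinder gives a regular 32-gon of circumradius 10.5 (constant along its height) (area = (32/2)·10.500²·sin(360°/32) = 344.14 mm²); the 20×18 cube at (12.5, 7) contributes its full rectangle (area 360.00 mm²); the cone at (7.5, 9) is absent (z outside [6, 12]); the cube at (5.5, 6) does not reach this height (z outside [4.5, 8.5]); Merging all regions: the 2 present regions are separate (no shared area or edge), so areas and boundary lengths simply add and each stays a separate island — area = 704.14 mm²; the r=4.5 sphere at (0, 4.5) contributes a regular 32-gon of circumradius √(4.5²−1.15²) = 4.351 (area = (32/2)·4.351²·sin(360°/32) = 59.08 mm²); Keeping only the common overlap: the r=4.5 sphere at (0, 4.5) lies inside the result so far, so the common part is the r=4.5 sphere at (0, 4.5) itself — area = 59.08 mm². So its area = 59.08 mm². Layer 17 (z = 2.55): the cylinder: section is a regular 32-gon, circumradius r=10.5 (area = (32/2)·10.500²·sin(360°/32) = 344.14 mm²); the cube at (12.5, 7) is absent (z outside [3.5, 14.5]); the cone at (7.5, 9) does not reach this height (z outside [6, 12]); the cube at (5.5, 6) is absent (z outside [4.5, 8.5]); Merging all regions: only the r=10.5 cylinder is present, so the union is just that shape — area = 344.14 mm²; the r=4.5 sphere at (0, 4.5) slices to a regular 32-gon of circumradius 3.398 (√(r²−h²) with h=2.95 from center) (area = (32/2)·3.398²·sin(360°/32) = 36.04 mm²); After intersecting: the r=4.5 sphere at (0, 4.5) lies inside that combined region, so the common part is the r=4.5 sphere at (0, 4.5) itself — area = 36.04 mm². So its area = 36.04 mm². Layer 29 is larger (59.08 vs 36.04 mm²).

layer 29 (z = 4.35 mm)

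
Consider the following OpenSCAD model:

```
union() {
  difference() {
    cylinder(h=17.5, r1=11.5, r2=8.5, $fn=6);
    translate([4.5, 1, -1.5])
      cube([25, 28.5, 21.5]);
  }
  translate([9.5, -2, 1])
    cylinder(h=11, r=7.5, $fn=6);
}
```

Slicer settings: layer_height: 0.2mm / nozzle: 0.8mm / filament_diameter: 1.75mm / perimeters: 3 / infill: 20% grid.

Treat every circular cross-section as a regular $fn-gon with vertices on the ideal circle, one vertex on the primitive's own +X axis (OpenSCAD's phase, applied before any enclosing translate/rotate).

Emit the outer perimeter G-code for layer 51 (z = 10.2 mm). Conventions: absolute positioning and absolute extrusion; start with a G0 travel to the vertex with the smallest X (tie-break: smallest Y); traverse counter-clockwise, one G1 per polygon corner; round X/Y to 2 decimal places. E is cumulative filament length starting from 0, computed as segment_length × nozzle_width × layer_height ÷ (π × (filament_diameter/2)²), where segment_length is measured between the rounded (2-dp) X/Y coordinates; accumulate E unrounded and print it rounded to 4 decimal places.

G0 X-9.75 Y0.00 Z10.20
G1 X-4.88 Y-8.44 E0.6482
G1 X4.88 Y-8.44 E1.2974
G1 X5.30 Y-7.71 E1.3535
G1 X5.75 Y-8.50 E1.4139
G1 X13.25 Y-8.50 E1.9128
G1 X17.00 Y-2.00 E2.4120
G1 X13.25 Y4.50 E2.9112
G1 X5.75 Y4.50 E3.4101
G1 X4.50 Y2.33 E3.5767
G1 X4.50 Y8.44 E3.9831
G1 X-4.88 Y8.44 E4.6071
G1 X-9.75 Y0.00 E5.2553

At z = 10.2 mm: the cone: at t=0.583 of its height the radius interpolates to r₁+(r₂−r₁)t = 9.751, giving a regular 6-gon of that circumradius; the cube at (4.5, 1) is present — its section is the full 25×28.5 rectangle; Subtracting the remaining from the first: starting from the cone, the 25×28.5 cube at (4.5, 1) partially overlaps it — only the 18.80 mm² overlap (of its 712.50 mm²) is removed, clipping the outline — 1 connected region; the cylinder at (9.5, -2): section is a regular 6-gon, circumradius r=7.5; Merging all regions: the regions partially overlap (shared area 38.57 mm²), so overlapping operands fuse into one piece — 1 connected region. The outline is a single polygon with 12 vertices. Extrusion per mm of travel: 0.8 × 0.2 / (π × 0.875²) = 0.066520. Accumulating E over each segment gives final E = 5.2553.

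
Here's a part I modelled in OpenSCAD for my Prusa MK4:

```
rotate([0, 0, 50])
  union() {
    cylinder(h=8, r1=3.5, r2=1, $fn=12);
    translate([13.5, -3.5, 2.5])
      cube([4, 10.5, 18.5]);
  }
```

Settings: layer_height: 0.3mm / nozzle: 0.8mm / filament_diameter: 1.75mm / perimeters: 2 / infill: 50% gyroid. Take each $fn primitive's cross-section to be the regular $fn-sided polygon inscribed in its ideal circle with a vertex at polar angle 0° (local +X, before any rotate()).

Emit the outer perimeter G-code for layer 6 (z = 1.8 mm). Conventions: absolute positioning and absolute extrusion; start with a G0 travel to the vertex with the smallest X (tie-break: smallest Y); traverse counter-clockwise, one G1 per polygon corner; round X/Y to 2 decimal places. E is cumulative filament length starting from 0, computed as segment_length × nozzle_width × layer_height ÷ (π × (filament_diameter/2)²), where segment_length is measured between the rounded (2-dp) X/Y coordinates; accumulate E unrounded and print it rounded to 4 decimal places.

G0 X-2.89 Y0.51 Z1.80
G1 X-2.76 Y-1.00 E0.1512
G1 X-1.89 Y-2.25 E0.3032
G1 X-0.51 Y-2.89 E0.4550
G1 X1.00 Y-2.76 E0.6062
G1 X2.25 Y-1.89 E0.7582
G1 X2.89 Y-0.51 E0.9099
G1 X2.76 Y1.00 E1.0612
G1 X1.89 Y2.25 E1.2131
G1 X0.51 Y2.89 E1.3649
G1 X-1.00 Y2.76 E1.5161
G1 X-2.25 Y1.89 E1.6681
G1 X-2.89 Y0.51 E1.8199

At z = 1.8 mm: the cone: at t=0.225 of its height the radius interpolates to r₁+(r₂−r₁)t = 2.938, giving a regular 12-gon of that circumradius; the cube at (13.5, -3.5) is absent (z outside [2.5, 21]); Taking the union: only the cone is present, so the union is just that shape — 1 connected region; (whole slice rotated 50° about Z — lengths, areas and connectivity unchanged). The outline is a single polygon with 12 vertices. Extrusion per mm of travel: 0.8 × 0.3 / (π × 0.875²) = 0.099780. Accumulating E over each segment gives final E = 1.8199.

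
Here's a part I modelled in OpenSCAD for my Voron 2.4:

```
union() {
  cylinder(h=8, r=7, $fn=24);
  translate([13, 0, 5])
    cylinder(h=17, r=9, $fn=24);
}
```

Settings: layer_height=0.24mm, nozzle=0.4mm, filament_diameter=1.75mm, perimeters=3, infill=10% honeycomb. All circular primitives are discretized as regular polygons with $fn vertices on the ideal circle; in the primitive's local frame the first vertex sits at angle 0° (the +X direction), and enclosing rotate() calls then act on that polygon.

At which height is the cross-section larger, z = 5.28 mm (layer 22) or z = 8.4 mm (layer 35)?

Layer 22 (z = 5.28): the cylinder: section is a regular 24-gon, circumradius r=7 (area = (24/2)·7.000²·sin(360°/24) = 152.19 mm²); the r=9 cylinder at (13, 0) gives a regular 24-gon of circumradius 9 (constant along its height) (area = (24/2)·9.000²·sin(360°/24) = 251.57 mm²); Taking the union: the regions partially overlap — summed areas 403.76 mm² minus the doubly-counted overlap 17.95 mm² gives 385.81 mm² — area = 385.81 mm². So its area = 385.81 mm². Layer 35 (z = 8.4): the cylinder is absent (z outside [0, 8]); the r=9 cylinder at (13, 0) gives a regular 24-gon of circumradius 9 (constant along its height) (area = (24/2)·9.000²·sin(360°/24) = 251.57 mm²); Merging all regions: only the r=9 cylinder at (13, 0) is present, so the union is just that shape — area = 251.57 mm². So its area = 251.57 mm². Layer 22 is larger (385.81 vs 251.57 mm²).

layer 22 (z = 5.28 mm)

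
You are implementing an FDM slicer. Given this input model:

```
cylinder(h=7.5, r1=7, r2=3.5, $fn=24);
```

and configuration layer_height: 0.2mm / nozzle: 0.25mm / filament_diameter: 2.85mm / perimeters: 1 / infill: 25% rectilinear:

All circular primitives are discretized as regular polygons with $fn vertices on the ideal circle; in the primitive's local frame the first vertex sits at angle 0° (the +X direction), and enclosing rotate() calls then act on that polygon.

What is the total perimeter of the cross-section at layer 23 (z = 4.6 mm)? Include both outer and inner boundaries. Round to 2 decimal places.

30.41 mm

At z = 4.6 mm: the cone: at t=0.613 of its height the radius interpolates to r₁+(r₂−r₁)t = 4.853, giving a regular 24-gon of that circumradius (perimeter = 2·24·4.853·sin(180°/24) = 30.41 mm). Overall, the cross-section is a single solid region. Total boundary length (outer) = 30.41 mm.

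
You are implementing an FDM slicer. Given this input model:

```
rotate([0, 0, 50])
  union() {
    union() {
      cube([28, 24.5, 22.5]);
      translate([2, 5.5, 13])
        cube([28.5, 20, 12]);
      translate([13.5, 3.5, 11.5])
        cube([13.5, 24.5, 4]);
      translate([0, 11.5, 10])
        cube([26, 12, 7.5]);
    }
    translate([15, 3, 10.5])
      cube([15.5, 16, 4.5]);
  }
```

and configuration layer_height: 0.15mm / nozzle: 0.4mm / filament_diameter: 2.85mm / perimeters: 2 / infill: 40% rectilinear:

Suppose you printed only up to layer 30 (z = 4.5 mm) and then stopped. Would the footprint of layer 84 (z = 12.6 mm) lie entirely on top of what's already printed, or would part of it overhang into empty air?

part overhangs

Compare the two slices. At z = 4.5: the 28×24.5 cube contributes its full rectangle (area 686.00 mm²); the cube at (2, 5.5) does not reach this height (z outside [13, 25]); the cube at (13.5, 3.5) does not reach this height (z outside [11.5, 15.5]); the cube at (0, 11.5) is absent (z outside [10, 17.5]); Taking the union: only the 28×24.5 cube is present, so the union is just that shape — area = 686.00 mm²; the cube at (15, 3) is not intersected at this z (z outside [10.5, 15]); Taking the union: only the result so far is present, so the union is just that shape — area = 686.00 mm²; (rotated 50° about Z; rotation is an isometry so areas/perimeters/island counts are preserved). At z = 12.6: the cube (footprint 28×24.5) is included at this height (area 686.00 mm²); the cube at (2, 5.5) is not intersected at this z (z outside [13, 25]); the 13.5×24.5 cube at (13.5, 3.5) contributes its full rectangle (area 330.75 mm²); the cube at (0, 11.5) is present — its section is the full 26×12 rectangle (area 312.00 mm²); Merging all regions: the regions partially overlap — summed areas 1328.75 mm² minus the doubly-counted overlap 595.50 mm² gives 733.25 mm² — area = 733.25 mm²; the cube at (15, 3) is present — its section is the full 15.5×16 rectangle (area 248.00 mm²); Merging all regions: the regions partially overlap — summed areas 981.25 mm² minus the doubly-counted overlap 208.00 mm² gives 773.25 mm² — area = 773.25 mm²; (rotated 50° about Z; rotation is an isometry so areas/perimeters/island counts are preserved). Checking containment: at z = 12.6 the cross-section extends beyond the z = 4.5 cross-section by about 87.25 mm².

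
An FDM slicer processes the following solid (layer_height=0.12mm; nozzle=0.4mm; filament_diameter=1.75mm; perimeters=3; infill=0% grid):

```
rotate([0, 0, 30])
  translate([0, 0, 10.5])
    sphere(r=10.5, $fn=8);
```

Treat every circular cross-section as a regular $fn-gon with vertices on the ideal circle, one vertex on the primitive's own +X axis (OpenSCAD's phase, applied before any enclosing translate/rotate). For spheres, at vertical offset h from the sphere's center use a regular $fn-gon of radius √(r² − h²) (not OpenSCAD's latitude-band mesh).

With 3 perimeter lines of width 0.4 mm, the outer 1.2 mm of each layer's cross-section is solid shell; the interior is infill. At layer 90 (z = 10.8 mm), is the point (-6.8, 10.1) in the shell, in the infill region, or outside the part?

outside

At z = 10.8 mm: the sphere: section is a regular 8-gon, circumradius = √(r²−h²) = √(10.5²−0.3²) = 10.496; (whole slice rotated 30° about Z — lengths, areas and connectivity unchanged). Overall, the cross-section is a single solid region. Undo the 30° rotation: the query point maps to (-0.839, 12.147) in the un-rotated model frame. The nearest boundary edge runs (0.00, 10.50)→(-7.42, 7.42); distance from the point to it = 1.85 mm. The point is not inside any of the regions above, so it lies outside the cross-section (1.85 mm from the nearest boundary).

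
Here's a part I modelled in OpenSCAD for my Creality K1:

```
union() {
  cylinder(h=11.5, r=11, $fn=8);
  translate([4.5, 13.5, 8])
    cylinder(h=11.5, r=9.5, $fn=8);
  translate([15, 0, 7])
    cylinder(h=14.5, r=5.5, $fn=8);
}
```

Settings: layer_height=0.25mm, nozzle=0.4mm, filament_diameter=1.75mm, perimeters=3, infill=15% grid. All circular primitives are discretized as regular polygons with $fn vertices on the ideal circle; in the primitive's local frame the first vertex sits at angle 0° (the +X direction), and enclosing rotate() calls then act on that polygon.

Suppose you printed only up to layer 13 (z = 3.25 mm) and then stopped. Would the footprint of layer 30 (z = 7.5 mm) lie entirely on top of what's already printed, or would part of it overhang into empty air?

part overhangs

Compare the two slices. At z = 3.25: the r=11 cylinder contributes a regular 8-gon of circumradius 11 (area = (8/2)·11.000²·sin(360°/8) = 342.24 mm²); the cylinder at (4.5, 13.5) is absent (z outside [8, 19.5]); the cylinder at (15, 0) does not reach this height (z outside [7, 21.5]); Merging all regions: only the r=11 cylinder is present, so the union is just that shape — area = 342.24 mm². At z = 7.5: the r=11 cylinder contributes a regular 8-gon of circumradius 11 (area = (8/2)·11.000²·sin(360°/8) = 342.24 mm²); the cylinder at (4.5, 13.5) does not reach this height (z outside [8, 19.5]); the r=5.5 cylinder at (15, 0) gives a regular 8-gon of circumradius 5.5 (constant along its height) (area = (8/2)·5.500²·sin(360°/8) = 85.56 mm²); Combining (union): the regions partially overlap — summed areas 427.80 mm² minus the doubly-counted overlap 2.72 mm² gives 425.08 mm² — area = 425.08 mm². Checking containment: at z = 7.5 the cross-section extends beyond the z = 3.25 cross-section by about 82.84 mm².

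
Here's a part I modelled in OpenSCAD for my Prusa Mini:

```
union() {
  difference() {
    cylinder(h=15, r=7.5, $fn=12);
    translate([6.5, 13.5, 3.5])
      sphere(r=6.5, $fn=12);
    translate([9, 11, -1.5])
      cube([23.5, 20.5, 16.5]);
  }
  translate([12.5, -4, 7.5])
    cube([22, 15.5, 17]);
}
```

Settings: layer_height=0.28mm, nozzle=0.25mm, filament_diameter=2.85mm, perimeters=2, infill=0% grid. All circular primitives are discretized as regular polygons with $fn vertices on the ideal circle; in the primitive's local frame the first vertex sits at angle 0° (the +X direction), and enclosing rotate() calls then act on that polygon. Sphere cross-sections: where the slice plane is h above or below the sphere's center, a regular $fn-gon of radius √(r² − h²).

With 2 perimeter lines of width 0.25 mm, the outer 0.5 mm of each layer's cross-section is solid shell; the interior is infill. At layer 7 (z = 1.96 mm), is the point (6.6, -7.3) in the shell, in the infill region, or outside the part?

At z = 1.96 mm: the r=7.5 cylinder gives a regular 12-gon of circumradius 7.5 (constant along its height); the r=6.5 sphere at (6.5, 13.5) slices to a regular 12-gon of circumradius 6.315 (√(r²−h²) with h=1.54 from center); the 23.5×20.5 cube at (9, 11) contributes its full rectangle; Taking the first minus the rest: starting from the r=7.5 cylinder, the r=6.5 sphere at (6.5, 13.5) misses the remaining region (no effect); the 23.5×20.5 cube at (9, 11) misses the remaining region (no effect) — 1 connected region; the cube at (12.5, -4) is not intersected at this z (z outside [7.5, 24.5]); Taking the union: only the result so far is present, so the union is just that shape — 1 connected region. Overall, the cross-section is a single solid region. The nearest boundary edge runs (6.50, -3.75)→(3.75, -6.50); distance from the point to it = 2.58 mm. The point is not inside any of the regions above, so it lies outside the cross-section (2.58 mm from the nearest boundary).

outside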